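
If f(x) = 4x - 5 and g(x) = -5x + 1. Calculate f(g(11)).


g(11) = -54
f(-54) = -221

-221


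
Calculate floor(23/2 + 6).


17


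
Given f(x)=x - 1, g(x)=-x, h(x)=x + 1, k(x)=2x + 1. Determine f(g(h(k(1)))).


k(1) = 3
h(3) = 4
g(4) = -4
f(-4) = -5

-5


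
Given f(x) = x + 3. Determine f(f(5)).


f(5) = 8
f(8) = 11

11


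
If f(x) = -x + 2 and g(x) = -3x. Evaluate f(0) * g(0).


f(0) = 2
g(0) = 0
Product = 0

0


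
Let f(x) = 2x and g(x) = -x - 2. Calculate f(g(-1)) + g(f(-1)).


f(g(-1)) = -2
g(f(-1)) = 0
Sum = -2

-2


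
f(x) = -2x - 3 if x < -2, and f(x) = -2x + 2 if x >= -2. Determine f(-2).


-2 satisfies x >= -2
f(-2) = 6

6


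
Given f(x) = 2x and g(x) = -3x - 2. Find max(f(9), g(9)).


f(9) = 18
g(9) = -29
max = 18

18


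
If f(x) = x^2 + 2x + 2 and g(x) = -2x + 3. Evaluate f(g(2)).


g(2) = -1
f(-1) = 1*(-1)^2 + 2*(-1) + 2 = 1

1


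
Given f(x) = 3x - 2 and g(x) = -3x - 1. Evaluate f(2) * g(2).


-28


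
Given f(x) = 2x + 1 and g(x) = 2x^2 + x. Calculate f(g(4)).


g(4) = 36
f(36) = 73

73


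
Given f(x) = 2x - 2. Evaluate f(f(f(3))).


f(3) = 4
f(4) = 6
f(6) = 10

10


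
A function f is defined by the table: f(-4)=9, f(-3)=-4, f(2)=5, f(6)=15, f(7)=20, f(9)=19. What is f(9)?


19


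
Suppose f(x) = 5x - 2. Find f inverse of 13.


Solve 5x - 2 = 13
x = (13 + 2) / 5 = 3

3


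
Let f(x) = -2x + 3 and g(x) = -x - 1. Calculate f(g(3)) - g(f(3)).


f(g(3)) = 11
g(f(3)) = 2
Difference = 9

9


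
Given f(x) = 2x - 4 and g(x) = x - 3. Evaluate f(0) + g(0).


f(0) = -4
g(0) = -3
Sum = -7

-7


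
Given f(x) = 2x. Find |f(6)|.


f(6) = 12
|12| = 12

12


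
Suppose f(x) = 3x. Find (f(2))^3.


f(2) = 6
(6)^3 = 216

216


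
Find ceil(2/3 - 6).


2/3 = 0.6667
0.6667 - 6 = -5.3333
ceil(-5.3333) = -5

-5


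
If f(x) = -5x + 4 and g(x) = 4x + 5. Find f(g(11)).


g(11) = 49
f(49) = -241

-241


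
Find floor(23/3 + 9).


23/3 = 7.6667
7.6667 + 9 = 16.6667
floor(16.6667) = 16

16


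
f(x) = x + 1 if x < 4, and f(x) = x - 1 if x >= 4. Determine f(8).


8 satisfies x >= 4
f(8) = 7

7


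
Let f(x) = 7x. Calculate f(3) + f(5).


f(3) = 21
f(5) = 35
Sum = 56

56


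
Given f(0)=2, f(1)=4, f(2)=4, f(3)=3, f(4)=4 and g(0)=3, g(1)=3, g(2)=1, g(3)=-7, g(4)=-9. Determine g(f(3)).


f(3) = 3
g(3) = -7

-7


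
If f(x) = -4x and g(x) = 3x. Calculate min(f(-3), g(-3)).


f(-3) = 12
g(-3) = -9
min = -9

-9


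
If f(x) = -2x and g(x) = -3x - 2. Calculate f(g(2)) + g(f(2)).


26


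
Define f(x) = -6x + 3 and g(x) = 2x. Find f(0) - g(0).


f(0) = 3
g(0) = 0
Difference = 3

3


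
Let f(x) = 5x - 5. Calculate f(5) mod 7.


f(5) = 20
20 mod 7 = 6

6


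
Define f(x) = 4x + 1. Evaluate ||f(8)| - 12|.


f(8) = 33
|33| = 33
|33 - 12| = 21

21


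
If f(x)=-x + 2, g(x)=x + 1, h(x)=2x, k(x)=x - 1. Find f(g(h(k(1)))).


k(1) = 0
h(0) = 0
g(0) = 1
f(1) = 1

1


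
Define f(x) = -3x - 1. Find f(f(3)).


29


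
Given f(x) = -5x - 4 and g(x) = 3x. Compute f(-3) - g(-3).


f(-3) = 11
g(-3) = -9
Difference = 20

20


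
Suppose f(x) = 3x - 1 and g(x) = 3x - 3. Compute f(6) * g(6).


f(6) = 17
g(6) = 15
Product = 255

255


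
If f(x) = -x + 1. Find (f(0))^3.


f(0) = 1
(1)^3 = 1

1


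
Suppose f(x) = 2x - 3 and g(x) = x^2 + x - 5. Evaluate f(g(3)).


11


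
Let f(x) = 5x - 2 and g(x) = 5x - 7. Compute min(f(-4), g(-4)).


f(-4) = -22
g(-4) = -27
min = -27

-27


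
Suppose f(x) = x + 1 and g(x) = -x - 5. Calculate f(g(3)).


g(3) = -8
f(-8) = -7

-7


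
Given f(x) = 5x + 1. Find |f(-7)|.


f(-7) = -34
|-34| = 34

34


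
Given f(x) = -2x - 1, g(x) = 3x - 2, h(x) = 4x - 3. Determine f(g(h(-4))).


117


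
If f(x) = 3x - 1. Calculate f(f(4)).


f(4) = 11
f(11) = 32

32


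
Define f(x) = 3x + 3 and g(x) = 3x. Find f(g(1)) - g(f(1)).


f(g(1)) = 12
g(f(1)) = 18
Difference = -6

-6


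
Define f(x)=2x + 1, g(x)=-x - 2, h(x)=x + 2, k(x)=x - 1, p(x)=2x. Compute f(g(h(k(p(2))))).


p(2) = 4
k(4) = 3
h(3) = 5
g(5) = -7
f(-7) = -13

-13


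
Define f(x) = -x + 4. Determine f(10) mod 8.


f(10) = -6
-6 mod 8 = 2

2


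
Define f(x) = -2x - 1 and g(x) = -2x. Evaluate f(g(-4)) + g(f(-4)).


f(g(-4)) = -17
g(f(-4)) = -14
Sum = -31

-31


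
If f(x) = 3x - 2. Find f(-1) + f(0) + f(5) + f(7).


f(-1) = -5
f(0) = -2
f(5) = 13
f(7) = 19
Sum = 25

25


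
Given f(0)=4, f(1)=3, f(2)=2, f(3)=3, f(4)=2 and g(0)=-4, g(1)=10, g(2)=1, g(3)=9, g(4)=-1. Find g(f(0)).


f(0) = 4
g(4) = -1

-1


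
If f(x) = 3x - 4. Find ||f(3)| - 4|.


f(3) = 5
|5| = 5
|5 - 4| = 1

1


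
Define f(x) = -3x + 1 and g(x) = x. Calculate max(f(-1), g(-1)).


f(-1) = 4
g(-1) = -1
max = 4

4


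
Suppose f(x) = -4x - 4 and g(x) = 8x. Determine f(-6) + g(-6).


f(-6) = 20
g(-6) = -48
Sum = -28

-28


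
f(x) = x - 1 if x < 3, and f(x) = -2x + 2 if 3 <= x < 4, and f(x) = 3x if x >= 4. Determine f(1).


1 satisfies x < 3
f(1) = 0

0


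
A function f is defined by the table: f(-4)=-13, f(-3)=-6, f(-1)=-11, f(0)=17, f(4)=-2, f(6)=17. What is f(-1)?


Reading from the table at x = -1

-11


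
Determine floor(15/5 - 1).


15/5 = 3
3 - 1 = 2
floor(2) = 2

2


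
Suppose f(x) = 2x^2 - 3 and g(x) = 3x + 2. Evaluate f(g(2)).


g(2) = 8
f(8) = 2*(8)^2 - 3 = 125

125


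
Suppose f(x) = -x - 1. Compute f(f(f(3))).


f(3) = -4
f(-4) = 3
f(3) = -4

-4


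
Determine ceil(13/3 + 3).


13/3 = 4.3333
4.3333 + 3 = 7.3333
ceil(7.3333) = 8

8


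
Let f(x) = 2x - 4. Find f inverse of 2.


Solve 2x - 4 = 2
x = (2 + 4) / 2 = 3

3


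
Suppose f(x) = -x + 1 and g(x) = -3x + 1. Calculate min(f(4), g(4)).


f(4) = -3
g(4) = -11
min = -11

-11


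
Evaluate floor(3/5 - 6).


3/5 = 0.6
0.6 - 6 = -5.4
floor(-5.4) = -6

-6


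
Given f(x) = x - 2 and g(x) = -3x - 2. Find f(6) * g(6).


-80


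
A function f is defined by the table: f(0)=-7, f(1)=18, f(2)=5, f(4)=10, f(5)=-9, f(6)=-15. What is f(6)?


Reading from the table at x = 6

-15


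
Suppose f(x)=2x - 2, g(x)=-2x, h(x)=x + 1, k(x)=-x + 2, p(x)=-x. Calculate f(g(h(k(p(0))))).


p(0) = 0
k(0) = 2
h(2) = 3
g(3) = -6
f(-6) = -14

-14


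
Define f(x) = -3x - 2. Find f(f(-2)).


-14


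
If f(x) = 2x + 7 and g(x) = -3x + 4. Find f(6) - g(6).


f(6) = 19
g(6) = -14
Difference = 33

33


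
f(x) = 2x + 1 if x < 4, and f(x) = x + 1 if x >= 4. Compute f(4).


4 satisfies x >= 4
f(4) = 5

5


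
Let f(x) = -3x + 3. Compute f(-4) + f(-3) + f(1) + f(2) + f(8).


f(-4) = 15
f(-3) = 12
f(1) = 0
f(2) = -3
f(8) = -21
Sum = 3

3


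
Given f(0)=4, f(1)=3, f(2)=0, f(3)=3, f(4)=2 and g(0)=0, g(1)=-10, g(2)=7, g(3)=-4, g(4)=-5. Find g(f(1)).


f(1) = 3
g(3) = -4

-4


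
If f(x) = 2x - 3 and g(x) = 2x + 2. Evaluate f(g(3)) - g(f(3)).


f(g(3)) = 13
g(f(3)) = 8
Difference = 5

5


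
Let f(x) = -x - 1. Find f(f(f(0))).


f(0) = -1
f(-1) = 0
f(0) = -1

-1


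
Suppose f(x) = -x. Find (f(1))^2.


f(1) = -1
(-1)^2 = 1

1


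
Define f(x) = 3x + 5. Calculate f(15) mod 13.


f(15) = 50
50 mod 13 = 11

11


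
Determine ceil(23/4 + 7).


13


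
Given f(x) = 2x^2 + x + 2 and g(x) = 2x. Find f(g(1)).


g(1) = 2
f(2) = 2*(2)^2 + 1*(2) + 2 = 12

12


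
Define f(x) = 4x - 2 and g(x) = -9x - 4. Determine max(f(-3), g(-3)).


f(-3) = -14
g(-3) = 23
max = 23

23


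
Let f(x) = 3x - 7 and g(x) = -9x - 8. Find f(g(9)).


g(9) = -89
f(-89) = -274

-274


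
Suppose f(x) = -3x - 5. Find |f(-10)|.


f(-10) = 25
|25| = 25

25


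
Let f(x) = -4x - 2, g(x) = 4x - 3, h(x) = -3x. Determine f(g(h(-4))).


h(-4) = 12
g(12) = 45
f(45) = -182

-182


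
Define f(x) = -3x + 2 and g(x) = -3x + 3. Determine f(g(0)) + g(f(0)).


f(g(0)) = -7
g(f(0)) = -3
Sum = -10

-10


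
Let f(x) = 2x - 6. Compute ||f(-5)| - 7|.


f(-5) = -16
|-16| = 16
|16 - 7| = 9

9


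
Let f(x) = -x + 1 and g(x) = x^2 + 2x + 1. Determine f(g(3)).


-15


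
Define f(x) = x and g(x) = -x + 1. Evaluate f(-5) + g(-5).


f(-5) = -5
g(-5) = 6
Sum = 1

1


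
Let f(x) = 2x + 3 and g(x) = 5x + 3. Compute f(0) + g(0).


f(0) = 3
g(0) = 3
Sum = 6

6


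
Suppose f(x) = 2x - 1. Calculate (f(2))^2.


f(2) = 3
(3)^2 = 9

9


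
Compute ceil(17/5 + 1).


17/5 = 3.4
3.4 + 1 = 4.4
ceil(4.4) = 5

5


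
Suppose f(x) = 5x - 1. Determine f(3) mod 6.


f(3) = 14
14 mod 6 = 2

2


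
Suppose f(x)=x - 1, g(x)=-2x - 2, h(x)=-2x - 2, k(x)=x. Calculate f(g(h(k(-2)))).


k(-2) = -2
h(-2) = 2
g(2) = -6
f(-6) = -7

-7


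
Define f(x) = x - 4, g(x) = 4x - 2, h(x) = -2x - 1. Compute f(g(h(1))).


h(1) = -3
g(-3) = -14
f(-14) = -18

-18


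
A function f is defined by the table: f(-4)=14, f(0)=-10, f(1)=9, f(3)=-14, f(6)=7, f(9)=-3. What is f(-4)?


14


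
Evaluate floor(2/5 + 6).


2/5 = 0.4
0.4 + 6 = 6.4
floor(6.4) = 6

6


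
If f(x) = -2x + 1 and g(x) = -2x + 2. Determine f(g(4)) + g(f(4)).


f(g(4)) = 13
g(f(4)) = 16
Sum = 29

29


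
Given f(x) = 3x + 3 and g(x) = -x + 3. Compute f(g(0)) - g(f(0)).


12


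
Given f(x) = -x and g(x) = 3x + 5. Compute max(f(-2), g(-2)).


f(-2) = 2
g(-2) = -1
max = 2

2


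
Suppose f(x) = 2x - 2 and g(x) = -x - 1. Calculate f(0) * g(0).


2


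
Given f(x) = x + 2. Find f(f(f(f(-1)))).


f(-1) = 1
f(1) = 3
f(3) = 5
f(5) = 7

7


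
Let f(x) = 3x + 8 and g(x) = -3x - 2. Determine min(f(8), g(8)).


f(8) = 32
g(8) = -26
min = -26

-26


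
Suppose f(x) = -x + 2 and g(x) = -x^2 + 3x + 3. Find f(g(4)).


g(4) = -1
f(-1) = 3

3


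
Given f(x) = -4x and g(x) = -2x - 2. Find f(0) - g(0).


2


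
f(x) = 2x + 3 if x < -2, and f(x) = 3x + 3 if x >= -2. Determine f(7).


7 satisfies x >= -2
f(7) = 24

24


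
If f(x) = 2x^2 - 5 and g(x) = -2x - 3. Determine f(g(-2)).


g(-2) = 1
f(1) = 2*(1)^2 - 5 = -3

-3


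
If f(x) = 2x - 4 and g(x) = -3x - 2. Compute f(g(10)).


g(10) = -32
f(-32) = -68

-68


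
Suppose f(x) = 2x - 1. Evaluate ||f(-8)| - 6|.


f(-8) = -17
|-17| = 17
|17 - 6| = 11

11


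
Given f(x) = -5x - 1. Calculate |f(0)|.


f(0) = -1
|-1| = 1

1


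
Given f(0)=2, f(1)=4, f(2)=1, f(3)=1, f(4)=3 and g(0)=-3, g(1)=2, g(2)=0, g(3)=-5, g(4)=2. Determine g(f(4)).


f(4) = 3
g(3) = -5

-5


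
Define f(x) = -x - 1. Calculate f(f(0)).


0


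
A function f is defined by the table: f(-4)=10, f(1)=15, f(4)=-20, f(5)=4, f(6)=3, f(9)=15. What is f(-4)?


Reading from the table at x = -4

10


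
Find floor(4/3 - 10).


4/3 = 1.3333
1.3333 - 10 = -8.6667
floor(-8.6667) = -9

-9


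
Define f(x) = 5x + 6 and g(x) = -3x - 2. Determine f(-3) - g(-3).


f(-3) = -9
g(-3) = 7
Difference = -16

-16


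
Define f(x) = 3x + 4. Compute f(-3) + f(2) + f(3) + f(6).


f(-3) = -5
f(2) = 10
f(3) = 13
f(6) = 22
Sum = 40

40


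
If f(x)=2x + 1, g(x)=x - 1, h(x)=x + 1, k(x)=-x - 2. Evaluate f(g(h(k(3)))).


-9


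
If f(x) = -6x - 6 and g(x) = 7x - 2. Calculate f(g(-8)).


g(-8) = -58
f(-58) = 342

342


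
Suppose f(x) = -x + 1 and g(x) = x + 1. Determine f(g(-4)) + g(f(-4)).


f(g(-4)) = 4
g(f(-4)) = 6
Sum = 10

10


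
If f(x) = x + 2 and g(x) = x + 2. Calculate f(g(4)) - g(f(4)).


f(g(4)) = 8
g(f(4)) = 8
Difference = 0

0


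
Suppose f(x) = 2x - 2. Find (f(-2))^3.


f(-2) = -6
(-6)^3 = -216

-216


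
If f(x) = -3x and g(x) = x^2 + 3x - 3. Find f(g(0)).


g(0) = -3
f(-3) = 9

9


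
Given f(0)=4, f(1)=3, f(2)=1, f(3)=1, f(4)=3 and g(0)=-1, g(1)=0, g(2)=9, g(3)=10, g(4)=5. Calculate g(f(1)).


f(1) = 3
g(3) = 10

10


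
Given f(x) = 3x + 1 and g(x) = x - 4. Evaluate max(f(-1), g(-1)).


f(-1) = -2
g(-1) = -5
max = -2

-2


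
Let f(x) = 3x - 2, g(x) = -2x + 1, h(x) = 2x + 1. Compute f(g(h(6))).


h(6) = 13
g(13) = -25
f(-25) = -77

-77


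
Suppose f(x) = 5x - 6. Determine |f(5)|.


f(5) = 19
|19| = 19

19


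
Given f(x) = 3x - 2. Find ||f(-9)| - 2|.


f(-9) = -29
|-29| = 29
|29 - 2| = 27

27


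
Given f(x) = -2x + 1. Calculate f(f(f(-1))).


11


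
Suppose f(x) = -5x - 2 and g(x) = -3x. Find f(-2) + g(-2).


f(-2) = 8
g(-2) = 6
Sum = 14

14


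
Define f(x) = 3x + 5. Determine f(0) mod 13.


5


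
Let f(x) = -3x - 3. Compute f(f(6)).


f(6) = -21
f(-21) = 60

60


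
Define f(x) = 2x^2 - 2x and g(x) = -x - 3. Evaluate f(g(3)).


g(3) = -6
f(-6) = 2*(-6)^2 - 2*(-6) = 84

84


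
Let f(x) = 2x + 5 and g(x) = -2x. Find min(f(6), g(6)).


f(6) = 17
g(6) = -12
min = -12

-12


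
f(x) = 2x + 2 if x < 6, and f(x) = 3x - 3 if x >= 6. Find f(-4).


-4 satisfies x < 6
f(-4) = -6

-6


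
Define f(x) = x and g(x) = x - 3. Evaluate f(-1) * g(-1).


f(-1) = -1
g(-1) = -4
Product = 4

4


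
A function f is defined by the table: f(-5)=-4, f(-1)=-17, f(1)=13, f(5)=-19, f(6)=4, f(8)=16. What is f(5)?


Reading from the table at x = 5

-19


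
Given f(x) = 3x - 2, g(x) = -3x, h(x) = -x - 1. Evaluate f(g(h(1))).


h(1) = -2
g(-2) = 6
f(6) = 16

16


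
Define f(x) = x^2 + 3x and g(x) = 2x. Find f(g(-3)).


18


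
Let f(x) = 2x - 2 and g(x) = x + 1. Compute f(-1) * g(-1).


f(-1) = -4
g(-1) = 0
Product = 0

0


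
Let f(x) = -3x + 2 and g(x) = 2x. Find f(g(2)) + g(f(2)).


f(g(2)) = -10
g(f(2)) = -8
Sum = -18

-18


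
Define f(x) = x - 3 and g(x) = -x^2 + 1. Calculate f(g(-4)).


-18


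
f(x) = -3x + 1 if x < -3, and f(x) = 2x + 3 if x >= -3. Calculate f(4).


4 satisfies x >= -3
f(4) = 11

11


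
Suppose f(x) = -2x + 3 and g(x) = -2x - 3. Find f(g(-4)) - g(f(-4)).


f(g(-4)) = -7
g(f(-4)) = -25
Difference = 18

18


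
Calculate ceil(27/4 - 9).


27/4 = 6.75
6.75 - 9 = -2.25
ceil(-2.25) = -2

-2


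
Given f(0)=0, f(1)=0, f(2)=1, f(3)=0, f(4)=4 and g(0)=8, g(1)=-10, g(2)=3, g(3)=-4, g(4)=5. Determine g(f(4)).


f(4) = 4
g(4) = 5

5


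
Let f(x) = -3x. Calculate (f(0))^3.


f(0) = 0
(0)^3 = 0

0


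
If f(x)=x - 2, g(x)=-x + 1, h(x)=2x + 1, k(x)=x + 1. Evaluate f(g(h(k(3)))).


-10


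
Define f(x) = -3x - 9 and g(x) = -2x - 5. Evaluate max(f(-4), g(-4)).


f(-4) = 3
g(-4) = 3
max = 3

3


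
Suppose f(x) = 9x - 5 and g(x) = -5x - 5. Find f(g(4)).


g(4) = -25
f(-25) = -230

-230


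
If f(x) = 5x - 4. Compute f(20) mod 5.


f(20) = 96
96 mod 5 = 1

1


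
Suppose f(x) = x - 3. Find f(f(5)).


f(5) = 2
f(2) = -1

-1


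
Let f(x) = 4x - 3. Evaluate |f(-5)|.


f(-5) = -23
|-23| = 23

23


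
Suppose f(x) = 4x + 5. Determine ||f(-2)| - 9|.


6


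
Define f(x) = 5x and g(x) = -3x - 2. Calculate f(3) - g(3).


f(3) = 15
g(3) = -11
Difference = 26

26


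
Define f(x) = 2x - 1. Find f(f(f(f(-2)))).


f(-2) = -5
f(-5) = -11
f(-11) = -23
f(-23) = -47

-47


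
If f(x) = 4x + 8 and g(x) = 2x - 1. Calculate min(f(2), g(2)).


f(2) = 16
g(2) = 3
min = 3

3


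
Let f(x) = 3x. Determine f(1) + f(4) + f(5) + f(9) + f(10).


f(1) = 3
f(4) = 12
f(5) = 15
f(9) = 27
f(10) = 30
Sum = 87

87


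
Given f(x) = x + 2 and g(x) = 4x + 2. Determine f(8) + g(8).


f(8) = 10
g(8) = 34
Sum = 44

44


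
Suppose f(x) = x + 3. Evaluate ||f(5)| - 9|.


1


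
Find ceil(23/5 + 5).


23/5 = 4.6
4.6 + 5 = 9.6
ceil(9.6) = 10

10


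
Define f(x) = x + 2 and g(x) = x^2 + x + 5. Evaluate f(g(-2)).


g(-2) = 7
f(7) = 9

9


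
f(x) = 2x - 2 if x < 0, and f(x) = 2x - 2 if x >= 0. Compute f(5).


5 satisfies x >= 0
f(5) = 8

8


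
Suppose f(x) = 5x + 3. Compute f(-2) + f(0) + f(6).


f(-2) = -7
f(0) = 3
f(6) = 33
Sum = 29

29


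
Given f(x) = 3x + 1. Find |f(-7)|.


f(-7) = -20
|-20| = 20

20


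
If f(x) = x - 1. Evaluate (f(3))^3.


f(3) = 2
(2)^3 = 8

8


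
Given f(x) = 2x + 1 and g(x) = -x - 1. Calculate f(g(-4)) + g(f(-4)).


f(g(-4)) = 7
g(f(-4)) = 6
Sum = 13

13


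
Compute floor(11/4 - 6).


11/4 = 2.75
2.75 - 6 = -3.25
floor(-3.25) = -4

-4


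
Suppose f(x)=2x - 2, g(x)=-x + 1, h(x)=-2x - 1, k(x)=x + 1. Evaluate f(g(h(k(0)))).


k(0) = 1
h(1) = -3
g(-3) = 4
f(4) = 6

6


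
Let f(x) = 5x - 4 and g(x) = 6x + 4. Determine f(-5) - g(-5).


f(-5) = -29
g(-5) = -26
Difference = -3

-3


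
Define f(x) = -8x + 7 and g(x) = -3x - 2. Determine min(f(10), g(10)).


-73


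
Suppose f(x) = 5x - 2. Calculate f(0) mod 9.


f(0) = -2
-2 mod 9 = 7

7


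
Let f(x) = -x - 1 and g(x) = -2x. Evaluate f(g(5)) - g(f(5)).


f(g(5)) = 9
g(f(5)) = 12
Difference = -3

-3


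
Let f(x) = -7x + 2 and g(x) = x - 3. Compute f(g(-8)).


g(-8) = -11
f(-11) = 79

79


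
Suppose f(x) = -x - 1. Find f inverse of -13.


Solve -x - 1 = -13
x = (-13 + 1) / (-1) = 12

12


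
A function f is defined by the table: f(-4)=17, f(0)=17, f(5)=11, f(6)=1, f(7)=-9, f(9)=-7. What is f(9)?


-7


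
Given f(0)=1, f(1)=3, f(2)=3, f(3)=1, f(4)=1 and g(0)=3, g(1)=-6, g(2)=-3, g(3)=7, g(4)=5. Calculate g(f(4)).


f(4) = 1
g(1) = -6

-6


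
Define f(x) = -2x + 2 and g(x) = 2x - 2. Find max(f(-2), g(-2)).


f(-2) = 6
g(-2) = -6
max = 6

6


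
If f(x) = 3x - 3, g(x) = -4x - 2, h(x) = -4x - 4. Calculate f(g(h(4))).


h(4) = -20
g(-20) = 78
f(78) = 231

231


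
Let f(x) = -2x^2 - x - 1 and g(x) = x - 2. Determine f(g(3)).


g(3) = 1
f(1) = (-2)*(1)^2 - 1*(1) - 1 = -4

-4


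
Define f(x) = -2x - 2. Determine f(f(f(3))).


-30


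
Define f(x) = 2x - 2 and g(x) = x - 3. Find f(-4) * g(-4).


f(-4) = -10
g(-4) = -7
Product = 70

70


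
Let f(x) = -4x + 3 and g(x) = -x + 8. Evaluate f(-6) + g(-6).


f(-6) = 27
g(-6) = 14
Sum = 41

41


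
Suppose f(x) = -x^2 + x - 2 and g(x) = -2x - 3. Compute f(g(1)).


g(1) = -5
f(-5) = (-1)*(-5)^2 + 1*(-5) - 2 = -32

-32


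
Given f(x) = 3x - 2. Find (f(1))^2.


1


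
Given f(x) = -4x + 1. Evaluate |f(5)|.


f(5) = -19
|-19| = 19

19


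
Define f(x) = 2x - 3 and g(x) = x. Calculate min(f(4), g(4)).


f(4) = 5
g(4) = 4
min = 4

4


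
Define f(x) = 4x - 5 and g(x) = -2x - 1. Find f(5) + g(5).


f(5) = 15
g(5) = -11
Sum = 4

4


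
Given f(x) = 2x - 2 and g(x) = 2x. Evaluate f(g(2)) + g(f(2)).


f(g(2)) = 6
g(f(2)) = 4
Sum = 10

10


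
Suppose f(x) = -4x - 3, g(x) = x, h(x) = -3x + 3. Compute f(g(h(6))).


57


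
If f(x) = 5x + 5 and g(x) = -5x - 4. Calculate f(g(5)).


g(5) = -29
f(-29) = -140

-140


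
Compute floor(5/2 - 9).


-7


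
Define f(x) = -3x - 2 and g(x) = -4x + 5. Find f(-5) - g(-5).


f(-5) = 13
g(-5) = 25
Difference = -12

-12


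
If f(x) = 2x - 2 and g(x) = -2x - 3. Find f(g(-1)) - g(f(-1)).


f(g(-1)) = -4
g(f(-1)) = 5
Difference = -9

-9


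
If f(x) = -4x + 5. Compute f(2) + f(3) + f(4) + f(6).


f(2) = -3
f(3) = -7
f(4) = -11
f(6) = -19
Sum = -40

-40


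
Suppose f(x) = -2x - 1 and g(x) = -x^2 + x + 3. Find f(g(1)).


g(1) = 3
f(3) = -7

-7


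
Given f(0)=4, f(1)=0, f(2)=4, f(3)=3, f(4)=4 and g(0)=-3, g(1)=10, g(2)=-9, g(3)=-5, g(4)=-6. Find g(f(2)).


f(2) = 4
g(4) = -6

-6


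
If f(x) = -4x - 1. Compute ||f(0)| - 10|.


9


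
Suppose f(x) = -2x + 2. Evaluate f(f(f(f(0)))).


f(0) = 2
f(2) = -2
f(-2) = 6
f(6) = -10

-10


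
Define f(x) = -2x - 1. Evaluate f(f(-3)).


-11


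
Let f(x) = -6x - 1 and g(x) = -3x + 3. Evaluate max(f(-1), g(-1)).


6


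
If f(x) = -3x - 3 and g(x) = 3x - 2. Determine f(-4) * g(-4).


f(-4) = 9
g(-4) = -14
Product = -126

-126


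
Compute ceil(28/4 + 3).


28/4 = 7
7 + 3 = 10
ceil(10) = 10

10


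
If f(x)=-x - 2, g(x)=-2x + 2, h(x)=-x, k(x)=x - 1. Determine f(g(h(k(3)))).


k(3) = 2
h(2) = -2
g(-2) = 6
f(6) = -8

-8


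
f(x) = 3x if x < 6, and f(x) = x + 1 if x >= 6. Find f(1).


3


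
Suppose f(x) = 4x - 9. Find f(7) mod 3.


1


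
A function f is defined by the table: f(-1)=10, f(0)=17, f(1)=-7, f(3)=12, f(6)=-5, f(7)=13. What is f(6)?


-5


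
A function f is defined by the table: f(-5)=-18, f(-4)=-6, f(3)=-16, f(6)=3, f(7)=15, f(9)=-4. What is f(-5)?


Reading from the table at x = -5

-18


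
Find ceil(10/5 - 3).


10/5 = 2
2 - 3 = -1
ceil(-1) = -1

-1


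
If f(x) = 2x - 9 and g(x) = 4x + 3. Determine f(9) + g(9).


f(9) = 9
g(9) = 39
Sum = 48

48


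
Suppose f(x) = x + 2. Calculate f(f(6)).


f(6) = 8
f(8) = 10

10


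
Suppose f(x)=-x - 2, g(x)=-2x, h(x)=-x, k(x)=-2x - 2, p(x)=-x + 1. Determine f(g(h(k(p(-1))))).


p(-1) = 2
k(2) = -6
h(-6) = 6
g(6) = -12
f(-12) = 10

10


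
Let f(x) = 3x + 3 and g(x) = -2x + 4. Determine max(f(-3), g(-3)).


f(-3) = -6
g(-3) = 10
max = 10

10


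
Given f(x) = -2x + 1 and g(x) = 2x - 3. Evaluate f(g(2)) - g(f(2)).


f(g(2)) = -1
g(f(2)) = -9
Difference = 8

8


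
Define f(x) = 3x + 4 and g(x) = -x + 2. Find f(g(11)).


g(11) = -9
f(-9) = -23

-23


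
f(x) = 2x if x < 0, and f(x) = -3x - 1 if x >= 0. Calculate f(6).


6 satisfies x >= 0
f(6) = -19

-19


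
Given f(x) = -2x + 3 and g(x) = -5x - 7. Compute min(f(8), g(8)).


f(8) = -13
g(8) = -47
min = -47

-47


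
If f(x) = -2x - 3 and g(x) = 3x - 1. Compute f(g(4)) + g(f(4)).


-59


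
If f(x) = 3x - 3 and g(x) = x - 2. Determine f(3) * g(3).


f(3) = 6
g(3) = 1
Product = 6

6


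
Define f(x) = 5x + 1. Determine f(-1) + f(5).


f(-1) = -4
f(5) = 26
Sum = 22

22


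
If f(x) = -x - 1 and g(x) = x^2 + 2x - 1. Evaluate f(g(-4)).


g(-4) = 7
f(7) = -8

-8


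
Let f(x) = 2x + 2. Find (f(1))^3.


f(1) = 4
(4)^3 = 64

64


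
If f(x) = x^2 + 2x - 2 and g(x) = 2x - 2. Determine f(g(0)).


g(0) = -2
f(-2) = 1*(-2)^2 + 2*(-2) - 2 = -2

-2


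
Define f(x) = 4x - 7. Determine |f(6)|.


17


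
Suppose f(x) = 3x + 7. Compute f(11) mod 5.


f(11) = 40
40 mod 5 = 0

0


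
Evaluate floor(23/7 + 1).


23/7 = 3.2857
3.2857 + 1 = 4.2857
floor(4.2857) = 4

4


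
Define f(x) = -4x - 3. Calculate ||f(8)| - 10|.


f(8) = -35
|-35| = 35
|35 - 10| = 25

25


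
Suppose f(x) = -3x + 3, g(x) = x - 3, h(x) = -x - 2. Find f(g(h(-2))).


h(-2) = 0
g(0) = -3
f(-3) = 12

12


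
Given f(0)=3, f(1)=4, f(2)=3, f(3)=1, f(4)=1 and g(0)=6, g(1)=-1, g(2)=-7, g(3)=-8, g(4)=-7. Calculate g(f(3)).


f(3) = 1
g(1) = -1

-1


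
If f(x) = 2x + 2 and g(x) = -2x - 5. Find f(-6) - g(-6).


f(-6) = -10
g(-6) = 7
Difference = -17

-17


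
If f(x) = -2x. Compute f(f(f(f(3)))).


f(3) = -6
f(-6) = 12
f(12) = -24
f(-24) = 48

48


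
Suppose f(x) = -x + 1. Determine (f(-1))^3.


f(-1) = 2
(2)^3 = 8

8


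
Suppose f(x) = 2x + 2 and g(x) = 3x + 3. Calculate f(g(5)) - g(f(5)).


f(g(5)) = 38
g(f(5)) = 39
Difference = -1

-1


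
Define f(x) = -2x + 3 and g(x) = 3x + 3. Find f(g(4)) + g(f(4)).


f(g(4)) = -27
g(f(4)) = -12
Sum = -39

-39


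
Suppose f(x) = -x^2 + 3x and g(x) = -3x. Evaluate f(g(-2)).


g(-2) = 6
f(6) = (-1)*(6)^2 + 3*(6) = -18

-18


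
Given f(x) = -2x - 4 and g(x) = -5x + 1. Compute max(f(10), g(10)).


f(10) = -24
g(10) = -49
max = -24

-24


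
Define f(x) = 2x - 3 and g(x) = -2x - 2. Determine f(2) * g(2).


f(2) = 1
g(2) = -6
Product = -6

-6


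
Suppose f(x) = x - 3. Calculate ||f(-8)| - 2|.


f(-8) = -11
|-11| = 11
|11 - 2| = 9

9


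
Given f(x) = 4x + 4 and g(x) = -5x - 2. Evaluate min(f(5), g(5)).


f(5) = 24
g(5) = -27
min = -27

-27


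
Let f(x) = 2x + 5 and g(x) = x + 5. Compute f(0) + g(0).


f(0) = 5
g(0) = 5
Sum = 10

10


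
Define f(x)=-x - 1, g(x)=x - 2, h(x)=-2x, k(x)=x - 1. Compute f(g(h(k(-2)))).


k(-2) = -3
h(-3) = 6
g(6) = 4
f(4) = -5

-5


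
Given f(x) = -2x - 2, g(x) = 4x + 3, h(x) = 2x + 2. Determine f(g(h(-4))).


h(-4) = -6
g(-6) = -21
f(-21) = 40

40


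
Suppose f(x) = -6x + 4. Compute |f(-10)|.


f(-10) = 64
|64| = 64

64


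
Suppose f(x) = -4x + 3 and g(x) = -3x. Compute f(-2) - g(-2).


5


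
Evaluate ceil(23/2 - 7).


23/2 = 11.5
11.5 - 7 = 4.5
ceil(4.5) = 5

5


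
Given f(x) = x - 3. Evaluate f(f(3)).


f(3) = 0
f(0) = -3

-3


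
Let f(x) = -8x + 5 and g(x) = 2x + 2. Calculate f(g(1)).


-27


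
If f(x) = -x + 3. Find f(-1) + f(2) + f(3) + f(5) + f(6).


f(-1) = 4
f(2) = 1
f(3) = 0
f(5) = -2
f(6) = -3
Sum = 0

0


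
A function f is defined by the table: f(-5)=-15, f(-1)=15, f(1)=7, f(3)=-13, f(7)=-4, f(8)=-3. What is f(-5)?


-15


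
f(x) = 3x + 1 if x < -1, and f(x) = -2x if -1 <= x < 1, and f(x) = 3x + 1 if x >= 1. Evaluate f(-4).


-4 satisfies x < -1
f(-4) = -11

-11


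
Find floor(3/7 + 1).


3/7 = 0.4286
0.4286 + 1 = 1.4286
floor(1.4286) = 1

1


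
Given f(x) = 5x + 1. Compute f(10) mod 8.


f(10) = 51
51 mod 8 = 3

3


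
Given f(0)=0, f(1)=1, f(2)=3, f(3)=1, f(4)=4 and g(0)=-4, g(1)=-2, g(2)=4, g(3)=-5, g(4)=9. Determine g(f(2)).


f(2) = 3
g(3) = -5

-5


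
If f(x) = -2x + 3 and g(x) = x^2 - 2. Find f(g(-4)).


-25


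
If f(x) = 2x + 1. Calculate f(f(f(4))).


39


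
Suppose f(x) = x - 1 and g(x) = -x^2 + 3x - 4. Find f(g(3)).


-5


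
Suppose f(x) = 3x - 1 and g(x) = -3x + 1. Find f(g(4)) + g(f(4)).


f(g(4)) = -34
g(f(4)) = -32
Sum = -66

-66


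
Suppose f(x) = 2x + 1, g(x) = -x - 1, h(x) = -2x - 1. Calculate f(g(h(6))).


h(6) = -13
g(-13) = 12
f(12) = 25

25


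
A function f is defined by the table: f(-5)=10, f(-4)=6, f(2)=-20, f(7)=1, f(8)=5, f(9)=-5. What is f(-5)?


Reading from the table at x = -5

10


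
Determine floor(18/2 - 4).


18/2 = 9
9 - 4 = 5
floor(5) = 5

5


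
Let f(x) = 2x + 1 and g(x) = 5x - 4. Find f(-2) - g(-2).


f(-2) = -3
g(-2) = -14
Difference = 11

11


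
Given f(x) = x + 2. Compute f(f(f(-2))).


f(-2) = 0
f(0) = 2
f(2) = 4

4


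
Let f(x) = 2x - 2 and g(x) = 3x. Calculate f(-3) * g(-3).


72


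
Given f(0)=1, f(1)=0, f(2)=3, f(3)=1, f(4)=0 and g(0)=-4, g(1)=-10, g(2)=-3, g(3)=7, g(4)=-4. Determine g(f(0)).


f(0) = 1
g(1) = -10

-10


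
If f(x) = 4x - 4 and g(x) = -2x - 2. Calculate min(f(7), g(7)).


f(7) = 24
g(7) = -16
min = -16

-16


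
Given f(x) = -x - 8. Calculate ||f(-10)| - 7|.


5


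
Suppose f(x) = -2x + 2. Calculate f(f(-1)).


f(-1) = 4
f(4) = -6

-6


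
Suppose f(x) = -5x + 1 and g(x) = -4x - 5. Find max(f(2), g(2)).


f(2) = -9
g(2) = -13
max = -9

-9


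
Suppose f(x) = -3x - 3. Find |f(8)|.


f(8) = -27
|-27| = 27

27


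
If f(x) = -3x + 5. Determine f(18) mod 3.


f(18) = -49
-49 mod 3 = 2

2


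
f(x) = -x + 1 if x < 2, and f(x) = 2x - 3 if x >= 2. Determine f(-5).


-5 satisfies x < 2
f(-5) = 6

6


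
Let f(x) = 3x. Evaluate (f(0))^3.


0


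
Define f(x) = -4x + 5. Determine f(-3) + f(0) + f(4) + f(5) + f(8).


-31


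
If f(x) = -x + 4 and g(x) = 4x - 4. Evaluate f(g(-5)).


g(-5) = -24
f(-24) = 28

28


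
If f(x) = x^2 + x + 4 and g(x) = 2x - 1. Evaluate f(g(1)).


6


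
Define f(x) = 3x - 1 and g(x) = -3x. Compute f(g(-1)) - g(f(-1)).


f(g(-1)) = 8
g(f(-1)) = 12
Difference = -4

-4


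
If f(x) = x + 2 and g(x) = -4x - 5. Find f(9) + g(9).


f(9) = 11
g(9) = -41
Sum = -30

-30


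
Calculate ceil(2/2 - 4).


2/2 = 1
1 - 4 = -3
ceil(-3) = -3

-3


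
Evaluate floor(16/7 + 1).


16/7 = 2.2857
2.2857 + 1 = 3.2857
floor(3.2857) = 3

3


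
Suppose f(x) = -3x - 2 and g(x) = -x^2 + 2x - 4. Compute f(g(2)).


g(2) = -4
f(-4) = 10

10


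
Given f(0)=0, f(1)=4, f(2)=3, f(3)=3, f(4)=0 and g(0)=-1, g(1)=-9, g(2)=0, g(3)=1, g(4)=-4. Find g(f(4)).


f(4) = 0
g(0) = -1

-1


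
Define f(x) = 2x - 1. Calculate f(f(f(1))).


f(1) = 1
f(1) = 1
f(1) = 1

1


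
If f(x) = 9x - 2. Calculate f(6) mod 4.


f(6) = 52
52 mod 4 = 0

0


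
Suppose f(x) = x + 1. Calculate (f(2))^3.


f(2) = 3
(3)^3 = 27

27


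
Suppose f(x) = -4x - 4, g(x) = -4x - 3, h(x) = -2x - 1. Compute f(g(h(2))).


h(2) = -5
g(-5) = 17
f(17) = -72

-72


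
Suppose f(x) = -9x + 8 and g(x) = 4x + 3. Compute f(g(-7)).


g(-7) = -25
f(-25) = 233

233


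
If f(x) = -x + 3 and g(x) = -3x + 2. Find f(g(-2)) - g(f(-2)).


f(g(-2)) = -5
g(f(-2)) = -13
Difference = 8

8


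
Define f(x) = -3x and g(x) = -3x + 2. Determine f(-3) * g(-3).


f(-3) = 9
g(-3) = 11
Product = 99

99


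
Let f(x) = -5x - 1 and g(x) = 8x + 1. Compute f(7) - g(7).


f(7) = -36
g(7) = 57
Difference = -93

-93


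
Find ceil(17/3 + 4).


17/3 = 5.6667
5.6667 + 4 = 9.6667
ceil(9.6667) = 10

10


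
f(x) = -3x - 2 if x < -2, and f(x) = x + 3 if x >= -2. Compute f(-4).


-4 satisfies x < -2
f(-4) = 10

10


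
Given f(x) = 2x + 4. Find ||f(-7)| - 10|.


f(-7) = -10
|-10| = 10
|10 - 10| = 0

0


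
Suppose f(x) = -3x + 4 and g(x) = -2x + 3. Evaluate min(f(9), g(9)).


f(9) = -23
g(9) = -15
min = -23

-23


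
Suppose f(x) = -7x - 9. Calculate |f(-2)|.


f(-2) = 5
|5| = 5

5


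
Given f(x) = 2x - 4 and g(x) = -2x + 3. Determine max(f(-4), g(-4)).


f(-4) = -12
g(-4) = 11
max = 11

11


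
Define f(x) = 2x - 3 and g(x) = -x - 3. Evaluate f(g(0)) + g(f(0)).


f(g(0)) = -9
g(f(0)) = 0
Sum = -9

-9


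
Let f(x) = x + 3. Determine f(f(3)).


9


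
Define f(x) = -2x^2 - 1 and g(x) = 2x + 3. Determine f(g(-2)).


-3


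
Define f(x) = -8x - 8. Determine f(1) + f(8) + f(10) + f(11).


f(1) = -16
f(8) = -72
f(10) = -88
f(11) = -96
Sum = -272

-272


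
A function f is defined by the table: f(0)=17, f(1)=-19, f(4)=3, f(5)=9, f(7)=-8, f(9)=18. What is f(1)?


-19


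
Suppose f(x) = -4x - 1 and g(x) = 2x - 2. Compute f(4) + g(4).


-11


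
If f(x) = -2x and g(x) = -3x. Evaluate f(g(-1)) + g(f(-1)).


f(g(-1)) = -6
g(f(-1)) = -6
Sum = -12

-12


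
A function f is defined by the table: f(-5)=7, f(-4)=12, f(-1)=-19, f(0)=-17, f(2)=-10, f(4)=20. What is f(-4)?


Reading from the table at x = -4

12


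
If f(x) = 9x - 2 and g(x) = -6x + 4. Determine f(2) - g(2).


f(2) = 16
g(2) = -8
Difference = 24

24


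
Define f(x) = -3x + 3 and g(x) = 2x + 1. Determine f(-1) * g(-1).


-6


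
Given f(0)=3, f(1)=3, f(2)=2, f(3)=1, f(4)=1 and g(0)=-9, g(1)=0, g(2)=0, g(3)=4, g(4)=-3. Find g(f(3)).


f(3) = 1
g(1) = 0

0


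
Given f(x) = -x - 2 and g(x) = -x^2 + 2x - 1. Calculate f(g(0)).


g(0) = -1
f(-1) = -1

-1


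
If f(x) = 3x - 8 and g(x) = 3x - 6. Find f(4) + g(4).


f(4) = 4
g(4) = 6
Sum = 10

10


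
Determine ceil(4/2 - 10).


4/2 = 2
2 - 10 = -8
ceil(-8) = -8

-8


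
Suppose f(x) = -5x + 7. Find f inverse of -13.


Solve -5x + 7 = -13
x = (-13 - 7) / (-5) = 4

4


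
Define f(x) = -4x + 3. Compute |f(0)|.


f(0) = 3
|3| = 3

3


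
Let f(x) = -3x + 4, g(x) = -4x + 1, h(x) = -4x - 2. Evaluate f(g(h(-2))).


h(-2) = 6
g(6) = -23
f(-23) = 73

73


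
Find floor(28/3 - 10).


28/3 = 9.3333
9.3333 - 10 = -0.6667
floor(-0.6667) = -1

-1


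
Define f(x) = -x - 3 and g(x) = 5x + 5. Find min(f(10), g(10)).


f(10) = -13
g(10) = 55
min = -13

-13


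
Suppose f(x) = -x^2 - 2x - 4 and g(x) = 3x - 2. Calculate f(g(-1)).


g(-1) = -5
f(-5) = (-1)*(-5)^2 - 2*(-5) - 4 = -19

-19


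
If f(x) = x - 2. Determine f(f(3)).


f(3) = 1
f(1) = -1

-1


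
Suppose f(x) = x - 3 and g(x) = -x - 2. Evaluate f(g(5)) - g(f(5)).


f(g(5)) = -10
g(f(5)) = -4
Difference = -6

-6


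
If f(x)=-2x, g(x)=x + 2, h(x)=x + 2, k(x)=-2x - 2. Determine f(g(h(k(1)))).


0


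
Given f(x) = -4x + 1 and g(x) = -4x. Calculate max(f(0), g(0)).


f(0) = 1
g(0) = 0
max = 1

1


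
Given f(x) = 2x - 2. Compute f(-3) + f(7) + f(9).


20


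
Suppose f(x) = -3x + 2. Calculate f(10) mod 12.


f(10) = -28
-28 mod 12 = 8

8


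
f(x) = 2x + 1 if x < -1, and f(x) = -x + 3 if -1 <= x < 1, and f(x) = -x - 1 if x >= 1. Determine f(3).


3 satisfies x >= 1
f(3) = -4

-4


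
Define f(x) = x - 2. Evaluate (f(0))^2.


f(0) = -2
(-2)^2 = 4

4


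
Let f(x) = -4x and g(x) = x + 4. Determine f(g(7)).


-44


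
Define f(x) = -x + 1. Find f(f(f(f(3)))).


3


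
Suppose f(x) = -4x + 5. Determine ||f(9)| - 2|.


f(9) = -31
|-31| = 31
|31 - 2| = 29

29


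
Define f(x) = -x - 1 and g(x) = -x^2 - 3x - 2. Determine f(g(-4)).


g(-4) = -6
f(-6) = 5

5


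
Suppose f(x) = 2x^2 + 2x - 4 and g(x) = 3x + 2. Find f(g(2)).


140


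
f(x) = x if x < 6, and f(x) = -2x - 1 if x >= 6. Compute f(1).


1 satisfies x < 6
f(1) = 1

1


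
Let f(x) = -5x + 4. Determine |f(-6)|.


f(-6) = 34
|34| = 34

34


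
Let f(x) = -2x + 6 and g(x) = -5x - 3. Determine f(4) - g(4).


21


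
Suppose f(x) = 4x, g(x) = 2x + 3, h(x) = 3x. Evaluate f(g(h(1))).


h(1) = 3
g(3) = 9
f(9) = 36

36


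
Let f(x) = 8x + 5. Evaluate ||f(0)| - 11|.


6


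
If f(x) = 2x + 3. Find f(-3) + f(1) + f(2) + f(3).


f(-3) = -3
f(1) = 5
f(2) = 7
f(3) = 9
Sum = 18

18


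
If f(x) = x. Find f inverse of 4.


Solve x = 4
x = (4) / 1 = 4

4


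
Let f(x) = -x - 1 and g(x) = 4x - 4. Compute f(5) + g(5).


10


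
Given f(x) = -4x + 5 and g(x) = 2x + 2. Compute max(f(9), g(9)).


f(9) = -31
g(9) = 20
max = 20

20


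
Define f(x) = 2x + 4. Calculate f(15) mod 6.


f(15) = 34
34 mod 6 = 4

4


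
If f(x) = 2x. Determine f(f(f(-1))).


f(-1) = -2
f(-2) = -4
f(-4) = -8

-8


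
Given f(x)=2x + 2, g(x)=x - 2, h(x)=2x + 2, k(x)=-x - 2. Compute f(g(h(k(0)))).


k(0) = -2
h(-2) = -2
g(-2) = -4
f(-4) = -6

-6


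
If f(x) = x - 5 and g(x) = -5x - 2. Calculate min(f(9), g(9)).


f(9) = 4
g(9) = -47
min = -47

-47


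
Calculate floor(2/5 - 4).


-4


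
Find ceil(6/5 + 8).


6/5 = 1.2
1.2 + 8 = 9.2
ceil(9.2) = 10

10


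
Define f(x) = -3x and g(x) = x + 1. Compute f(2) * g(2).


f(2) = -6
g(2) = 3
Product = -18

-18


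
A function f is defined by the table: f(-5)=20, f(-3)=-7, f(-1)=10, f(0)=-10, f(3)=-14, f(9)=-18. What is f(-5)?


20


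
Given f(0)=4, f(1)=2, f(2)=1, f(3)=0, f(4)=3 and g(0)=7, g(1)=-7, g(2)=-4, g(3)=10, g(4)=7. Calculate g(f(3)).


f(3) = 0
g(0) = 7

7


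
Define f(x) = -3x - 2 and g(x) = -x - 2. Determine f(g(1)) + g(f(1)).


10


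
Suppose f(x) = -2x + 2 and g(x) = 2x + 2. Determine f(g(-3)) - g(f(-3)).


-8


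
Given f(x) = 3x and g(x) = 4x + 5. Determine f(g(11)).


g(11) = 49
f(49) = 147

147


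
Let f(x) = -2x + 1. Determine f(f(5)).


19


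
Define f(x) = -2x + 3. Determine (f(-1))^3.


f(-1) = 5
(5)^3 = 125

125


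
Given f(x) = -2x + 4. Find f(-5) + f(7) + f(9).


-10


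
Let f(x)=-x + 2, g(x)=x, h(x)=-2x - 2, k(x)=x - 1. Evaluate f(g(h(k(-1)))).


k(-1) = -2
h(-2) = 2
g(2) = 2
f(2) = 0

0


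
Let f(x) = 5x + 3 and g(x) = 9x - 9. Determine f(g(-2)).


-132


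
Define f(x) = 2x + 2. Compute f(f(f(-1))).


f(-1) = 0
f(0) = 2
f(2) = 6

6


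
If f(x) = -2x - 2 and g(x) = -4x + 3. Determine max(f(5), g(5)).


f(5) = -12
g(5) = -17
max = -12

-12


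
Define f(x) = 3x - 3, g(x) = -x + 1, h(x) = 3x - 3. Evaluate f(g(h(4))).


h(4) = 9
g(9) = -8
f(-8) = -27

-27


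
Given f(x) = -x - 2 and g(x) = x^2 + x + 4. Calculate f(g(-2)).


g(-2) = 6
f(6) = -8

-8


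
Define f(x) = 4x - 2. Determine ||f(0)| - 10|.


f(0) = -2
|-2| = 2
|2 - 10| = 8

8


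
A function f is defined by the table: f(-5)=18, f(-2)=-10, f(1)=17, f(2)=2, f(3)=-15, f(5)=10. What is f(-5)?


Reading from the table at x = -5

18


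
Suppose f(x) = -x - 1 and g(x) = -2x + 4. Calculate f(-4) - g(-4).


f(-4) = 3
g(-4) = 12
Difference = -9

-9


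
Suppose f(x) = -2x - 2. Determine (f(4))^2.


f(4) = -10
(-10)^2 = 100

100


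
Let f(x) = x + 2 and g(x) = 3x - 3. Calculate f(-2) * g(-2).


f(-2) = 0
g(-2) = -9
Product = 0

0


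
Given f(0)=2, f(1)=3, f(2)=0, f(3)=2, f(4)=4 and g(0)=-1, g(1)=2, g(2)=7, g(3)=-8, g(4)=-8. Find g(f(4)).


f(4) = 4
g(4) = -8

-8


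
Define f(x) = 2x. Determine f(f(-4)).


f(-4) = -8
f(-8) = -16

-16


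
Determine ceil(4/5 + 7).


4/5 = 0.8
0.8 + 7 = 7.8
ceil(7.8) = 8

8


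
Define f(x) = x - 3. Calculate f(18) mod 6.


3


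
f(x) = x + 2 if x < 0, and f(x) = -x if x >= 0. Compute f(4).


4 satisfies x >= 0
f(4) = -4

-4


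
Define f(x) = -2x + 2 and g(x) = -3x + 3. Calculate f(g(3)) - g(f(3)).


f(g(3)) = 14
g(f(3)) = 15
Difference = -1

-1


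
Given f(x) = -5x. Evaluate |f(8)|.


40


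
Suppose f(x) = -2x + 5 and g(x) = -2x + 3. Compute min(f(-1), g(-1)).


f(-1) = 7
g(-1) = 5
min = 5

5


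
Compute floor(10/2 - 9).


10/2 = 5
5 - 9 = -4
floor(-4) = -4

-4


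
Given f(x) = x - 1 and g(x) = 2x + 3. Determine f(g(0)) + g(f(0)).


f(g(0)) = 2
g(f(0)) = 1
Sum = 3

3


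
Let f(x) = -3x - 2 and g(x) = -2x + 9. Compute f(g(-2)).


g(-2) = 13
f(13) = -41

-41


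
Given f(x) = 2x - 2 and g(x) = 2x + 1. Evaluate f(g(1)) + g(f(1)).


f(g(1)) = 4
g(f(1)) = 1
Sum = 5

5


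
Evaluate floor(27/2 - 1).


27/2 = 13.5
13.5 - 1 = 12.5
floor(12.5) = 12

12


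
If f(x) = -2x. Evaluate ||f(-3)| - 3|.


3


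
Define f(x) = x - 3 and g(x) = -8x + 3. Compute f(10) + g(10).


f(10) = 7
g(10) = -77
Sum = -70

-70


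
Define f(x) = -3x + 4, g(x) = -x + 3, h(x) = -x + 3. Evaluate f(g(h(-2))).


10


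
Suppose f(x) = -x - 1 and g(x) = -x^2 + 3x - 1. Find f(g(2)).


g(2) = 1
f(1) = -2

-2


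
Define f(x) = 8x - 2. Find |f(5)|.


f(5) = 38
|38| = 38

38


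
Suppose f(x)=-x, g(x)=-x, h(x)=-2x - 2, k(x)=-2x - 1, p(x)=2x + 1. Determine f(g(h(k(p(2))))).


p(2) = 5
k(5) = -11
h(-11) = 20
g(20) = -20
f(-20) = 20

20


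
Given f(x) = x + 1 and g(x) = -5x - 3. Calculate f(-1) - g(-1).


f(-1) = 0
g(-1) = 2
Difference = -2

-2


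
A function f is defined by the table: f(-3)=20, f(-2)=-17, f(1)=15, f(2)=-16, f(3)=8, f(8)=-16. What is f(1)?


15


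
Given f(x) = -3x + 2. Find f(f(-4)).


f(-4) = 14
f(14) = -40

-40


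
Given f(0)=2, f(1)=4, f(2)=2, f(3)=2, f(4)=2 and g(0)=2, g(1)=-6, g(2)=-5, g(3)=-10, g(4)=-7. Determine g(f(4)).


-5


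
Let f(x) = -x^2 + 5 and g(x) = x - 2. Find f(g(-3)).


-20


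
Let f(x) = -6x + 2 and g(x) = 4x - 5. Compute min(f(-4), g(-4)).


f(-4) = 26
g(-4) = -21
min = -21

-21


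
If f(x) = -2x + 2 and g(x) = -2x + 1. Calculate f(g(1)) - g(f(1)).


3
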